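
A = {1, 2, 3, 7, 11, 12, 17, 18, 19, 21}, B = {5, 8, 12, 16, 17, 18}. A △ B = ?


A △ B = (A \ B) ∪ (B \ A) = elements in exactly one of A or B
A \ B = {1, 2, 3, 7, 11, 19, 21}
B \ A = {5, 8, 16}
A △ B = {1, 2, 3, 5, 7, 8, 11, 16, 19, 21}

A △ B = {1, 2, 3, 5, 7, 8, 11, 16, 19, 21}


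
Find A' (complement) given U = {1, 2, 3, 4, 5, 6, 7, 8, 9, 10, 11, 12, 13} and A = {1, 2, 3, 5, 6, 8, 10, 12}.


Aᶜ = U \ A = elements in U but not in A
U = {1, 2, 3, 4, 5, 6, 7, 8, 9, 10, 11, 12, 13}
A = {1, 2, 3, 5, 6, 8, 10, 12}
Aᶜ = {4, 7, 9, 11, 13}

Aᶜ = {4, 7, 9, 11, 13}


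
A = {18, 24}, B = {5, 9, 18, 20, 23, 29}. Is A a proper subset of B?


A ⊂ B requires: A ⊆ B AND A ≠ B.
A ⊆ B? No
A ⊄ B, so A is not a proper subset.

No, A is not a proper subset of B


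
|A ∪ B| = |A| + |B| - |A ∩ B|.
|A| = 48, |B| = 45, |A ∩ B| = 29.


|A ∪ B| = |A| + |B| - |A ∩ B|
= 48 + 45 - 29
= 64

|A ∪ B| = 64


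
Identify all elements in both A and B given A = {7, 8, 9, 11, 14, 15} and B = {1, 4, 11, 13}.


A = {7, 8, 9, 11, 14, 15}
B = {1, 4, 11, 13}
Region: in both A and B
Elements: {11}

Elements in both A and B: {11}


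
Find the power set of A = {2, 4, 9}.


|A| = 3, so |P(A)| = 2^3 = 8
Enumerate subsets by cardinality (0 to 3):
∅, {2}, {4}, {9}, {2, 4}, {2, 9}, {4, 9}, {2, 4, 9}

P(A) has 8 subsets: ∅, {2}, {4}, {9}, {2, 4}, {2, 9}, {4, 9}, {2, 4, 9}


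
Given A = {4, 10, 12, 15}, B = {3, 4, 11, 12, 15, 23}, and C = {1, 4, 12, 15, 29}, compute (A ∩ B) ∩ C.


A ∩ B = {4, 12, 15}
(A ∩ B) ∩ C = {4, 12, 15}

A ∩ B ∩ C = {4, 12, 15}


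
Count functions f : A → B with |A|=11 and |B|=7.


Each of |A| = 11 inputs maps to any of |B| = 7 outputs.
# functions = |B|^|A| = 7^11
= 1977326743

Number of functions = 1977326743


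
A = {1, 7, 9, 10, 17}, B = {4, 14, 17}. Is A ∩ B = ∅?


Disjoint means A ∩ B = ∅.
A ∩ B = {17}
A ∩ B ≠ ∅, so A and B are NOT disjoint.

No, A and B are not disjoint (A ∩ B = {17})


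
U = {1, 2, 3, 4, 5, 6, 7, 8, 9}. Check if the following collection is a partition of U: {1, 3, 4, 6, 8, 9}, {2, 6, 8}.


A partition requires: (1) non-empty parts, (2) pairwise disjoint, (3) union = U
Parts: {1, 3, 4, 6, 8, 9}, {2, 6, 8}
Union of parts: {1, 2, 3, 4, 6, 8, 9}
U = {1, 2, 3, 4, 5, 6, 7, 8, 9}
All non-empty? True
Pairwise disjoint? False
Covers U? False

No, not a valid partition


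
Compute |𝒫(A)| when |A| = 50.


Number of subsets = 2^n
= 2^50
= 1125899906842624

|P(A)| = 1125899906842624


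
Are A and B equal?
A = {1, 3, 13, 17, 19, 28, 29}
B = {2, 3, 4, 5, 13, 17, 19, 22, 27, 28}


Two sets are equal iff they have exactly the same elements.
A = {1, 3, 13, 17, 19, 28, 29}
B = {2, 3, 4, 5, 13, 17, 19, 22, 27, 28}
Differences: {1, 2, 4, 5, 22, 27, 29}
A ≠ B

No, A ≠ B


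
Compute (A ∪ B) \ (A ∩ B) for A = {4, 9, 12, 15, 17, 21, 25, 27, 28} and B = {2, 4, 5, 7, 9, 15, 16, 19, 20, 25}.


A △ B = (A \ B) ∪ (B \ A) = elements in exactly one of A or B
A \ B = {12, 17, 21, 27, 28}
B \ A = {2, 5, 7, 16, 19, 20}
A △ B = {2, 5, 7, 12, 16, 17, 19, 20, 21, 27, 28}

A △ B = {2, 5, 7, 12, 16, 17, 19, 20, 21, 27, 28}


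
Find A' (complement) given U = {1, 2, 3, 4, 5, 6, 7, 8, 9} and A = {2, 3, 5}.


Aᶜ = U \ A = elements in U but not in A
U = {1, 2, 3, 4, 5, 6, 7, 8, 9}
A = {2, 3, 5}
Aᶜ = {1, 4, 6, 7, 8, 9}

Aᶜ = {1, 4, 6, 7, 8, 9}


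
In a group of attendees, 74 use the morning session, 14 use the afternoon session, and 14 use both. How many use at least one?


|A ∪ B| = |A| + |B| - |A ∩ B|
= 74 + 14 - 14
= 74

|A ∪ B| = 74


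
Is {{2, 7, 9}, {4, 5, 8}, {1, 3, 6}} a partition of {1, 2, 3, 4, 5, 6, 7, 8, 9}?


A partition requires: (1) non-empty parts, (2) pairwise disjoint, (3) union = U
Parts: {2, 7, 9}, {4, 5, 8}, {1, 3, 6}
Union of parts: {1, 2, 3, 4, 5, 6, 7, 8, 9}
U = {1, 2, 3, 4, 5, 6, 7, 8, 9}
All non-empty? True
Pairwise disjoint? True
Covers U? True

Yes, valid partition


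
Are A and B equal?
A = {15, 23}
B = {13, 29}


Two sets are equal iff they have exactly the same elements.
A = {15, 23}
B = {13, 29}
Differences: {13, 15, 23, 29}
A ≠ B

No, A ≠ B


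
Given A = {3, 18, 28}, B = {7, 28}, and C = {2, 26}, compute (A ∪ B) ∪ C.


A ∪ B = {3, 7, 18, 28}
(A ∪ B) ∪ C = {2, 3, 7, 18, 26, 28}

A ∪ B ∪ C = {2, 3, 7, 18, 26, 28}


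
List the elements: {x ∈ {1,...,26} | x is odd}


Checking each candidate:
Condition: odd numbers in {1,...,26}
Result = {1, 3, 5, 7, 9, 11, 13, 15, 17, 19, 21, 23, 25}

{1, 3, 5, 7, 9, 11, 13, 15, 17, 19, 21, 23, 25}


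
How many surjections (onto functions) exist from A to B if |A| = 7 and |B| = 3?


n = |A| = 7, k = |B| = 3. Surjections via inclusion-exclusion:
S(n,k) = Σ(-1)^i × C(k,i) × (k-i)^n, i=0 to k
i=0: (-1)^0×C(3,0)×3^7 = 2187
i=1: (-1)^1×C(3,1)×2^7 = -384
i=2: (-1)^2×C(3,2)×1^7 = 3
i=3: (-1)^3×C(3,3)×0^7 = 0
Total = 1806

Number of surjections = 1806


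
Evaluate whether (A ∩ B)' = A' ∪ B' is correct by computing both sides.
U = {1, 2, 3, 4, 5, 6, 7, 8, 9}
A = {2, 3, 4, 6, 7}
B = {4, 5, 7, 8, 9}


LHS: A ∩ B = {4, 7}
(A ∩ B)' = U \ (A ∩ B) = {1, 2, 3, 5, 6, 8, 9}
A' = {1, 5, 8, 9}, B' = {1, 2, 3, 6}
Claimed RHS: A' ∪ B' = {1, 2, 3, 5, 6, 8, 9}
Identity is VALID: LHS = RHS = {1, 2, 3, 5, 6, 8, 9} ✓

Identity is valid. (A ∩ B)' = A' ∪ B' = {1, 2, 3, 5, 6, 8, 9}


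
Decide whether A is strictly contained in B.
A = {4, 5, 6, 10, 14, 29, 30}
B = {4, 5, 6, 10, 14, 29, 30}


A ⊂ B requires: A ⊆ B AND A ≠ B.
A ⊆ B? Yes
A = B? Yes
A = B, so A is not a PROPER subset.

No, A is not a proper subset of B


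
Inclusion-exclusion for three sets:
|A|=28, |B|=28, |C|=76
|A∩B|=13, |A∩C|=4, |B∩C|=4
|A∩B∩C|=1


|A∪B∪C| = |A|+|B|+|C| - |A∩B|-|A∩C|-|B∩C| + |A∩B∩C|
= 28+28+76 - 13-4-4 + 1
= 132 - 21 + 1
= 112

|A ∪ B ∪ C| = 112


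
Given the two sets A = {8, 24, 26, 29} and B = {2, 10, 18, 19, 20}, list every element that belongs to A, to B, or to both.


A ∪ B = all elements in A or B (or both)
A = {8, 24, 26, 29}
B = {2, 10, 18, 19, 20}
A ∪ B = {2, 8, 10, 18, 19, 20, 24, 26, 29}

A ∪ B = {2, 8, 10, 18, 19, 20, 24, 26, 29}


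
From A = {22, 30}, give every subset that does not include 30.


A subset of A that omits 30 is a subset of A \ {30}, so there are 2^(n-1) = 2^1 = 2 of them.
Subsets excluding 30: ∅, {22}

Subsets excluding 30 (2 total): ∅, {22}


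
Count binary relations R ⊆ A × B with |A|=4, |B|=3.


A relation from A to B is any subset of A × B.
|A × B| = 4 × 3 = 12
# relations = 2^|A × B| = 2^12 = 4096

Number of relations = 4096


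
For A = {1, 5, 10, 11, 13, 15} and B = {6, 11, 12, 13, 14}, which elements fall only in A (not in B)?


A = {1, 5, 10, 11, 13, 15}
B = {6, 11, 12, 13, 14}
Region: only in A (not in B)
Elements: {1, 5, 10, 15}

Elements only in A (not in B): {1, 5, 10, 15}


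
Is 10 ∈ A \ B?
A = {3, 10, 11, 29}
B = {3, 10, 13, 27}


A = {3, 10, 11, 29}, B = {3, 10, 13, 27}
A \ B = elements in A but not in B
A \ B = {11, 29}
Checking if 10 ∈ A \ B
10 is not in A \ B → False

10 ∉ A \ B


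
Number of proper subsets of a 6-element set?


Total subsets = 2^n = 2^6 = 64
Proper subsets exclude the set itself: 2^n - 1
= 64 - 1
= 63

Number of proper subsets = 63


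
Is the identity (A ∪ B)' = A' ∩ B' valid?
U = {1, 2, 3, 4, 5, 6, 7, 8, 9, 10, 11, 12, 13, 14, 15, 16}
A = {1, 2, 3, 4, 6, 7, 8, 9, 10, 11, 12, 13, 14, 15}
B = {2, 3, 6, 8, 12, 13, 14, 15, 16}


LHS: A ∪ B = {1, 2, 3, 4, 6, 7, 8, 9, 10, 11, 12, 13, 14, 15, 16}
(A ∪ B)' = U \ (A ∪ B) = {5}
A' = {5, 16}, B' = {1, 4, 5, 7, 9, 10, 11}
Claimed RHS: A' ∩ B' = {5}
Identity is VALID: LHS = RHS = {5} ✓

Identity is valid. (A ∪ B)' = A' ∩ B' = {5}


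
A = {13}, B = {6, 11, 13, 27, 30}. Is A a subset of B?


A ⊆ B means every element of A is in B.
All elements of A are in B.
So A ⊆ B.

Yes, A ⊆ B


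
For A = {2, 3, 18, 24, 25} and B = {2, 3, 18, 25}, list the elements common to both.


A ∩ B = elements in both A and B
A = {2, 3, 18, 24, 25}
B = {2, 3, 18, 25}
A ∩ B = {2, 3, 18, 25}

A ∩ B = {2, 3, 18, 25}


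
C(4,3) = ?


C(n,k) = n! / (k!(n-k)!)
C(4,3) = 4! / (3!1!)
= 4

C(4,3) = 4


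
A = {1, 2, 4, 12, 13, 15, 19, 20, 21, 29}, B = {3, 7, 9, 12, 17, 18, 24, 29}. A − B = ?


A \ B = elements in A but not in B
A = {1, 2, 4, 12, 13, 15, 19, 20, 21, 29}
B = {3, 7, 9, 12, 17, 18, 24, 29}
Remove from A any elements in B
A \ B = {1, 2, 4, 13, 15, 19, 20, 21}

A \ B = {1, 2, 4, 13, 15, 19, 20, 21}


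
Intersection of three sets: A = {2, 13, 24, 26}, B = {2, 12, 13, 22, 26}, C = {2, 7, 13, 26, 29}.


A ∩ B = {2, 13, 26}
(A ∩ B) ∩ C = {2, 13, 26}

A ∩ B ∩ C = {2, 13, 26}


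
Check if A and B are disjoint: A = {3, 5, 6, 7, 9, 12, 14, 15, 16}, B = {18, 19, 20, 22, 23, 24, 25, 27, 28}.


Disjoint means A ∩ B = ∅.
A ∩ B = ∅
A ∩ B = ∅, so A and B are disjoint.

Yes, A and B are disjoint


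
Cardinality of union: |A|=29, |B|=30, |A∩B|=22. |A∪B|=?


|A ∪ B| = |A| + |B| - |A ∩ B|
= 29 + 30 - 22
= 37

|A ∪ B| = 37


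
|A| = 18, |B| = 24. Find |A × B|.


|A × B| = |A| × |B|
= 18 × 24
= 432

|A × B| = 432


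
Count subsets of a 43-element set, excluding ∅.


Total subsets = 2^n = 2^43 = 8796093022208
Non-empty subsets exclude the empty set: 2^n - 1
= 8796093022208 - 1
= 8796093022207

Number of non-empty subsets = 8796093022207


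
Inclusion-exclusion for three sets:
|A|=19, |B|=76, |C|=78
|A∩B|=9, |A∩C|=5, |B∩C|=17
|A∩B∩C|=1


|A∪B∪C| = |A|+|B|+|C| - |A∩B|-|A∩C|-|B∩C| + |A∩B∩C|
= 19+76+78 - 9-5-17 + 1
= 173 - 31 + 1
= 143

|A ∪ B ∪ C| = 143


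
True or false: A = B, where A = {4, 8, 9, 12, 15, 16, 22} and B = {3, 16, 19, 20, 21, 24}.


Two sets are equal iff they have exactly the same elements.
A = {4, 8, 9, 12, 15, 16, 22}
B = {3, 16, 19, 20, 21, 24}
Differences: {3, 4, 8, 9, 12, 15, 19, 20, 21, 22, 24}
A ≠ B

No, A ≠ B


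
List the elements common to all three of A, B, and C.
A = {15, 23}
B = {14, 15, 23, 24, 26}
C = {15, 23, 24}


A ∩ B = {15, 23}
(A ∩ B) ∩ C = {15, 23}

A ∩ B ∩ C = {15, 23}


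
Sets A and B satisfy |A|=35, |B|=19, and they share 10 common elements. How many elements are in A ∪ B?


|A ∪ B| = |A| + |B| - |A ∩ B|
= 35 + 19 - 10
= 44

|A ∪ B| = 44


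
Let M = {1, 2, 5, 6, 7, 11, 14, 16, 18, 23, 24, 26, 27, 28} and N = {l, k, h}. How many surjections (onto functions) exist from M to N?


n = |M| = 14, k = |N| = 3. Surjections via inclusion-exclusion:
S(n,k) = Σ(-1)^i × C(k,i) × (k-i)^n, i=0 to k
i=0: (-1)^0×C(3,0)×3^14 = 4782969
i=1: (-1)^1×C(3,1)×2^14 = -49152
i=2: (-1)^2×C(3,2)×1^14 = 3
i=3: (-1)^3×C(3,3)×0^14 = 0
Total = 4733820

Number of surjections = 4733820


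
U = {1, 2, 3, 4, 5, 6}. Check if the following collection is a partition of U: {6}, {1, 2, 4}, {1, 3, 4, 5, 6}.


A partition requires: (1) non-empty parts, (2) pairwise disjoint, (3) union = U
Parts: {6}, {1, 2, 4}, {1, 3, 4, 5, 6}
Union of parts: {1, 2, 3, 4, 5, 6}
U = {1, 2, 3, 4, 5, 6}
All non-empty? True
Pairwise disjoint? False
Covers U? True

No, not a valid partition


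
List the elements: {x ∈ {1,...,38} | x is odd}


Checking each candidate:
Condition: odd numbers in {1,...,38}
Result = {1, 3, 5, 7, 9, 11, 13, 15, 17, 19, 21, 23, 25, 27, 29, 31, 33, 35, 37}

{1, 3, 5, 7, 9, 11, 13, 15, 17, 19, 21, 23, 25, 27, 29, 31, 33, 35, 37}


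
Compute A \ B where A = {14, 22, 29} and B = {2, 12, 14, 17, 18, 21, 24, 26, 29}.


A \ B = elements in A but not in B
A = {14, 22, 29}
B = {2, 12, 14, 17, 18, 21, 24, 26, 29}
Remove from A any elements in B
A \ B = {22}

A \ B = {22}


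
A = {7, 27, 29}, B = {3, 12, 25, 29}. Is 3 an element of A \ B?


A = {7, 27, 29}, B = {3, 12, 25, 29}
A \ B = elements in A but not in B
A \ B = {7, 27}
Checking if 3 ∈ A \ B
3 is not in A \ B → False

3 ∉ A \ B


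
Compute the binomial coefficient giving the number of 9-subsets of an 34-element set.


C(n,k) = n! / (k!(n-k)!)
C(34,9) = 34! / (9!25!)
= 52451256

C(34,9) = 52451256


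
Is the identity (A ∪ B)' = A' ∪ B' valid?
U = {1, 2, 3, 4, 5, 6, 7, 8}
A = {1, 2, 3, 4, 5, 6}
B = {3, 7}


LHS: A ∪ B = {1, 2, 3, 4, 5, 6, 7}
(A ∪ B)' = U \ (A ∪ B) = {8}
A' = {7, 8}, B' = {1, 2, 4, 5, 6, 8}
Claimed RHS: A' ∪ B' = {1, 2, 4, 5, 6, 7, 8}
Identity is INVALID: LHS = {8} but the RHS claimed here equals {1, 2, 4, 5, 6, 7, 8}. The correct form is (A ∪ B)' = A' ∩ B'.

Identity is invalid: (A ∪ B)' = {8} but A' ∪ B' = {1, 2, 4, 5, 6, 7, 8}. The correct De Morgan law is (A ∪ B)' = A' ∩ B'.


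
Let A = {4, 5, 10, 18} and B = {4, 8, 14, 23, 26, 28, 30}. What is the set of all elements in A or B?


A ∪ B = all elements in A or B (or both)
A = {4, 5, 10, 18}
B = {4, 8, 14, 23, 26, 28, 30}
A ∪ B = {4, 5, 8, 10, 14, 18, 23, 26, 28, 30}

A ∪ B = {4, 5, 8, 10, 14, 18, 23, 26, 28, 30}


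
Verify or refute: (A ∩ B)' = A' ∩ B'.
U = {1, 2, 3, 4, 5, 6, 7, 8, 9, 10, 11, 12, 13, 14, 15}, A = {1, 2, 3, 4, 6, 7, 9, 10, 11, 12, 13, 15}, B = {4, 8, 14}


LHS: A ∩ B = {4}
(A ∩ B)' = U \ (A ∩ B) = {1, 2, 3, 5, 6, 7, 8, 9, 10, 11, 12, 13, 14, 15}
A' = {5, 8, 14}, B' = {1, 2, 3, 5, 6, 7, 9, 10, 11, 12, 13, 15}
Claimed RHS: A' ∩ B' = {5}
Identity is INVALID: LHS = {1, 2, 3, 5, 6, 7, 8, 9, 10, 11, 12, 13, 14, 15} but the RHS claimed here equals {5}. The correct form is (A ∩ B)' = A' ∪ B'.

Identity is invalid: (A ∩ B)' = {1, 2, 3, 5, 6, 7, 8, 9, 10, 11, 12, 13, 14, 15} but A' ∩ B' = {5}. The correct De Morgan law is (A ∩ B)' = A' ∪ B'.


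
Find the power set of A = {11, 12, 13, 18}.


|A| = 4, so |P(A)| = 2^4 = 16
Enumerate subsets by cardinality (0 to 4):
∅, {11}, {12}, {13}, {18}, {11, 12}, {11, 13}, {11, 18}, {12, 13}, {12, 18}, {13, 18}, {11, 12, 13}, {11, 12, 18}, {11, 13, 18}, {12, 13, 18}, {11, 12, 13, 18}

P(A) has 16 subsets: ∅, {11}, {12}, {13}, {18}, {11, 12}, {11, 13}, {11, 18}, {12, 13}, {12, 18}, {13, 18}, {11, 12, 13}, {11, 12, 18}, {11, 13, 18}, {12, 13, 18}, {11, 12, 13, 18}


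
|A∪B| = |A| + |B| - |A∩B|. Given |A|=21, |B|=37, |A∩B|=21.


|A ∪ B| = |A| + |B| - |A ∩ B|
= 21 + 37 - 21
= 37

|A ∪ B| = 37


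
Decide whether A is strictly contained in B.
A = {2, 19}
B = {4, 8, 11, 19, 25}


A ⊂ B requires: A ⊆ B AND A ≠ B.
A ⊆ B? No
A ⊄ B, so A is not a proper subset.

No, A is not a proper subset of B


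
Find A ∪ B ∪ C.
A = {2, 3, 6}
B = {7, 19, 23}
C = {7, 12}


A ∪ B = {2, 3, 6, 7, 19, 23}
(A ∪ B) ∪ C = {2, 3, 6, 7, 12, 19, 23}

A ∪ B ∪ C = {2, 3, 6, 7, 12, 19, 23}


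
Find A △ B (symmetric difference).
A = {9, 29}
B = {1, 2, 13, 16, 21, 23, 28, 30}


A △ B = (A \ B) ∪ (B \ A) = elements in exactly one of A or B
A \ B = {9, 29}
B \ A = {1, 2, 13, 16, 21, 23, 28, 30}
A △ B = {1, 2, 9, 13, 16, 21, 23, 28, 29, 30}

A △ B = {1, 2, 9, 13, 16, 21, 23, 28, 29, 30}


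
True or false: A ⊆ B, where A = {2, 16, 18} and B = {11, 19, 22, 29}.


A ⊆ B means every element of A is in B.
Elements in A not in B: {2, 16, 18}
So A ⊄ B.

No, A ⊄ B


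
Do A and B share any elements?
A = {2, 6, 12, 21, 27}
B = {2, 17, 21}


Disjoint means A ∩ B = ∅.
A ∩ B = {2, 21}
A ∩ B ≠ ∅, so A and B are NOT disjoint.

Yes — A and B share the element(s) of A ∩ B = {2, 21}, so they are not disjoint


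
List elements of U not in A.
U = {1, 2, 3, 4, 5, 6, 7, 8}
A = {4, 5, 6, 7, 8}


Aᶜ = U \ A = elements in U but not in A
U = {1, 2, 3, 4, 5, 6, 7, 8}
A = {4, 5, 6, 7, 8}
Aᶜ = {1, 2, 3}

Aᶜ = {1, 2, 3}


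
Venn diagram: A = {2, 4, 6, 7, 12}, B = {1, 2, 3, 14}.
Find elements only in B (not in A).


A = {2, 4, 6, 7, 12}
B = {1, 2, 3, 14}
Region: only in B (not in A)
Elements: {1, 3, 14}

Elements only in B (not in A): {1, 3, 14}


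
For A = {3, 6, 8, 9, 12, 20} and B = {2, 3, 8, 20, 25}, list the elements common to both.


A ∩ B = elements in both A and B
A = {3, 6, 8, 9, 12, 20}
B = {2, 3, 8, 20, 25}
A ∩ B = {3, 8, 20}

A ∩ B = {3, 8, 20}


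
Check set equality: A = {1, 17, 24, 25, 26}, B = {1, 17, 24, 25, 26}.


Two sets are equal iff they have exactly the same elements.
A = {1, 17, 24, 25, 26}
B = {1, 17, 24, 25, 26}
Same elements → A = B

Yes, A = B


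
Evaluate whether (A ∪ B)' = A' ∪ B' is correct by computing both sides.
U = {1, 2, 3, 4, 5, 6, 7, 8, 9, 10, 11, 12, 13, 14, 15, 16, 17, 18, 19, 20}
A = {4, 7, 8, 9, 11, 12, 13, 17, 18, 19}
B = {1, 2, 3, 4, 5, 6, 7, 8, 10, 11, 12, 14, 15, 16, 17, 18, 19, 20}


LHS: A ∪ B = {1, 2, 3, 4, 5, 6, 7, 8, 9, 10, 11, 12, 13, 14, 15, 16, 17, 18, 19, 20}
(A ∪ B)' = U \ (A ∪ B) = ∅
A' = {1, 2, 3, 5, 6, 10, 14, 15, 16, 20}, B' = {9, 13}
Claimed RHS: A' ∪ B' = {1, 2, 3, 5, 6, 9, 10, 13, 14, 15, 16, 20}
Identity is INVALID: LHS = ∅ but the RHS claimed here equals {1, 2, 3, 5, 6, 9, 10, 13, 14, 15, 16, 20}. The correct form is (A ∪ B)' = A' ∩ B'.

Identity is invalid: (A ∪ B)' = ∅ but A' ∪ B' = {1, 2, 3, 5, 6, 9, 10, 13, 14, 15, 16, 20}. The correct De Morgan law is (A ∪ B)' = A' ∩ B'.


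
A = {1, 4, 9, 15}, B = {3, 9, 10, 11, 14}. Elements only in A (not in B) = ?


A = {1, 4, 9, 15}
B = {3, 9, 10, 11, 14}
Region: only in A (not in B)
Elements: {1, 4, 15}

Elements only in A (not in B): {1, 4, 15}


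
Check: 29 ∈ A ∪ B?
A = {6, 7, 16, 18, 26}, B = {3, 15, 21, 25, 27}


A = {6, 7, 16, 18, 26}, B = {3, 15, 21, 25, 27}
A ∪ B = all elements in A or B
A ∪ B = {3, 6, 7, 15, 16, 18, 21, 25, 26, 27}
Checking if 29 ∈ A ∪ B
29 is not in A ∪ B → False

29 ∉ A ∪ B


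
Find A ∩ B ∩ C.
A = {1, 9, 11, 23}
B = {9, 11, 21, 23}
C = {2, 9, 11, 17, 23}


A ∩ B = {9, 11, 23}
(A ∩ B) ∩ C = {9, 11, 23}

A ∩ B ∩ C = {9, 11, 23}


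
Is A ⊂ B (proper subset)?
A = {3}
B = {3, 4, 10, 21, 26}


A ⊂ B requires: A ⊆ B AND A ≠ B.
A ⊆ B? Yes
A = B? No
A ⊂ B: Yes (A is a proper subset of B)

Yes, A ⊂ B


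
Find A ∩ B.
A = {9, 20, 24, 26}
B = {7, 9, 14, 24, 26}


A ∩ B = elements in both A and B
A = {9, 20, 24, 26}
B = {7, 9, 14, 24, 26}
A ∩ B = {9, 24, 26}

A ∩ B = {9, 24, 26}


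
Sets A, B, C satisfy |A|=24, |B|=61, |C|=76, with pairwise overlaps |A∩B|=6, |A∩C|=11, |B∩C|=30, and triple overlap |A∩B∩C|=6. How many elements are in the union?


|A∪B∪C| = |A|+|B|+|C| - |A∩B|-|A∩C|-|B∩C| + |A∩B∩C|
= 24+61+76 - 6-11-30 + 6
= 161 - 47 + 6
= 120

|A ∪ B ∪ C| = 120


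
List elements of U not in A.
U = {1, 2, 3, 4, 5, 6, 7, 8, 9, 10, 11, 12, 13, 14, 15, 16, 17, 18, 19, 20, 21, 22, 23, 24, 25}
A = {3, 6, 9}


Aᶜ = U \ A = elements in U but not in A
U = {1, 2, 3, 4, 5, 6, 7, 8, 9, 10, 11, 12, 13, 14, 15, 16, 17, 18, 19, 20, 21, 22, 23, 24, 25}
A = {3, 6, 9}
Aᶜ = {1, 2, 4, 5, 7, 8, 10, 11, 12, 13, 14, 15, 16, 17, 18, 19, 20, 21, 22, 23, 24, 25}

Aᶜ = {1, 2, 4, 5, 7, 8, 10, 11, 12, 13, 14, 15, 16, 17, 18, 19, 20, 21, 22, 23, 24, 25}


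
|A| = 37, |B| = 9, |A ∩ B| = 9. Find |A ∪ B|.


|A ∪ B| = |A| + |B| - |A ∩ B|
= 37 + 9 - 9
= 37

|A ∪ B| = 37


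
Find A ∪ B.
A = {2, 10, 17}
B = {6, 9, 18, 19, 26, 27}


A ∪ B = all elements in A or B (or both)
A = {2, 10, 17}
B = {6, 9, 18, 19, 26, 27}
A ∪ B = {2, 6, 9, 10, 17, 18, 19, 26, 27}

A ∪ B = {2, 6, 9, 10, 17, 18, 19, 26, 27}


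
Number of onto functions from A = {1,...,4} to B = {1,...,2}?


n = |A| = 4, k = |B| = 2. Surjections via inclusion-exclusion:
S(n,k) = Σ(-1)^i × C(k,i) × (k-i)^n, i=0 to k
i=0: (-1)^0×C(2,0)×2^4 = 16
i=1: (-1)^1×C(2,1)×1^4 = -2
i=2: (-1)^2×C(2,2)×0^4 = 0
Total = 14

Number of surjections = 14


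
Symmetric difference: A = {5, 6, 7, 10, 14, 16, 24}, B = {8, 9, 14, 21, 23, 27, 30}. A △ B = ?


A △ B = (A \ B) ∪ (B \ A) = elements in exactly one of A or B
A \ B = {5, 6, 7, 10, 16, 24}
B \ A = {8, 9, 21, 23, 27, 30}
A △ B = {5, 6, 7, 8, 9, 10, 16, 21, 23, 24, 27, 30}

A △ B = {5, 6, 7, 8, 9, 10, 16, 21, 23, 24, 27, 30}


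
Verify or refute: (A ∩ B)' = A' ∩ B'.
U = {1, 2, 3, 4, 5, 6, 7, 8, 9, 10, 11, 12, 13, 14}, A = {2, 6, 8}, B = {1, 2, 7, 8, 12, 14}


LHS: A ∩ B = {2, 8}
(A ∩ B)' = U \ (A ∩ B) = {1, 3, 4, 5, 6, 7, 9, 10, 11, 12, 13, 14}
A' = {1, 3, 4, 5, 7, 9, 10, 11, 12, 13, 14}, B' = {3, 4, 5, 6, 9, 10, 11, 13}
Claimed RHS: A' ∩ B' = {3, 4, 5, 9, 10, 11, 13}
Identity is INVALID: LHS = {1, 3, 4, 5, 6, 7, 9, 10, 11, 12, 13, 14} but the RHS claimed here equals {3, 4, 5, 9, 10, 11, 13}. The correct form is (A ∩ B)' = A' ∪ B'.

Identity is invalid: (A ∩ B)' = {1, 3, 4, 5, 6, 7, 9, 10, 11, 12, 13, 14} but A' ∩ B' = {3, 4, 5, 9, 10, 11, 13}. The correct De Morgan law is (A ∩ B)' = A' ∪ B'.


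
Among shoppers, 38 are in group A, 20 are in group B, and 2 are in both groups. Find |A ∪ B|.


|A ∪ B| = |A| + |B| - |A ∩ B|
= 38 + 20 - 2
= 56

|A ∪ B| = 56


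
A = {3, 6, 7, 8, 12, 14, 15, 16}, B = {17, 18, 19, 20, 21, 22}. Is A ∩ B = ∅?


Disjoint means A ∩ B = ∅.
A ∩ B = ∅
A ∩ B = ∅, so A and B are disjoint.

Yes, A and B are disjoint


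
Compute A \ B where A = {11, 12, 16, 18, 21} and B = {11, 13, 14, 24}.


A \ B = elements in A but not in B
A = {11, 12, 16, 18, 21}
B = {11, 13, 14, 24}
Remove from A any elements in B
A \ B = {12, 16, 18, 21}

A \ B = {12, 16, 18, 21}


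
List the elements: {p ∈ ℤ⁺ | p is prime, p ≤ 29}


Checking each candidate:
Condition: primes ≤ 29
Result = {2, 3, 5, 7, 11, 13, 17, 19, 23, 29}

{2, 3, 5, 7, 11, 13, 17, 19, 23, 29}


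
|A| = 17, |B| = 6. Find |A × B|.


|A × B| = |A| × |B|
= 17 × 6
= 102

|A × B| = 102


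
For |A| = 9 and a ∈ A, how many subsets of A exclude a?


Subsets of A avoiding a are subsets of A \ {a}, which has 8 elements.
Count = 2^(n-1) = 2^8
= 256

Number of subsets avoiding a = 256


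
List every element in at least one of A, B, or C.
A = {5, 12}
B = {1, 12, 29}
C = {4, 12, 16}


A ∪ B = {1, 5, 12, 29}
(A ∪ B) ∪ C = {1, 4, 5, 12, 16, 29}

A ∪ B ∪ C = {1, 4, 5, 12, 16, 29}


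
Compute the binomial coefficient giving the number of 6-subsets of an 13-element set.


C(n,k) = n! / (k!(n-k)!)
C(13,6) = 13! / (6!7!)
= 1716

C(13,6) = 1716


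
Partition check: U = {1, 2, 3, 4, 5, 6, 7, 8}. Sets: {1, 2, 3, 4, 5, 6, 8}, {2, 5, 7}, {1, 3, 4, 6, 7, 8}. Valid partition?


A partition requires: (1) non-empty parts, (2) pairwise disjoint, (3) union = U
Parts: {1, 2, 3, 4, 5, 6, 8}, {2, 5, 7}, {1, 3, 4, 6, 7, 8}
Union of parts: {1, 2, 3, 4, 5, 6, 7, 8}
U = {1, 2, 3, 4, 5, 6, 7, 8}
All non-empty? True
Pairwise disjoint? False
Covers U? True

No, not a valid partition


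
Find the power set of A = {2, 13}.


|A| = 2, so |P(A)| = 2^2 = 4
Enumerate subsets by cardinality (0 to 2):
∅, {2}, {13}, {2, 13}

P(A) has 4 subsets: ∅, {2}, {13}, {2, 13}


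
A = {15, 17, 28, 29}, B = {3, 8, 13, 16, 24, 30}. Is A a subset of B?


A ⊆ B means every element of A is in B.
Elements in A not in B: {15, 17, 28, 29}
So A ⊄ B.

No, A ⊄ B


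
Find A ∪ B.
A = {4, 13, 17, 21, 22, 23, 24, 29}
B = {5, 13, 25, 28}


A ∪ B = all elements in A or B (or both)
A = {4, 13, 17, 21, 22, 23, 24, 29}
B = {5, 13, 25, 28}
A ∪ B = {4, 5, 13, 17, 21, 22, 23, 24, 25, 28, 29}

A ∪ B = {4, 5, 13, 17, 21, 22, 23, 24, 25, 28, 29}


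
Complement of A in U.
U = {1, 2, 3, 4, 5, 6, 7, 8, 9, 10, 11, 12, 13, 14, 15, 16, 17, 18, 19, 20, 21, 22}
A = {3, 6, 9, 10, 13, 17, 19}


Aᶜ = U \ A = elements in U but not in A
U = {1, 2, 3, 4, 5, 6, 7, 8, 9, 10, 11, 12, 13, 14, 15, 16, 17, 18, 19, 20, 21, 22}
A = {3, 6, 9, 10, 13, 17, 19}
Aᶜ = {1, 2, 4, 5, 7, 8, 11, 12, 14, 15, 16, 18, 20, 21, 22}

Aᶜ = {1, 2, 4, 5, 7, 8, 11, 12, 14, 15, 16, 18, 20, 21, 22}


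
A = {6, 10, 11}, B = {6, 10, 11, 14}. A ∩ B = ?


A ∩ B = elements in both A and B
A = {6, 10, 11}
B = {6, 10, 11, 14}
A ∩ B = {6, 10, 11}

A ∩ B = {6, 10, 11}


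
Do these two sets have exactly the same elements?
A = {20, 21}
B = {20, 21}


Two sets are equal iff they have exactly the same elements.
A = {20, 21}
B = {20, 21}
Same elements → A = B

Yes, A = B


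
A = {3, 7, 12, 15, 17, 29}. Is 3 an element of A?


A = {3, 7, 12, 15, 17, 29}
Checking if 3 is in A
3 is in A → True

3 ∈ A


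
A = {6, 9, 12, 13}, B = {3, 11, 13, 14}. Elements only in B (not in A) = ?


A = {6, 9, 12, 13}
B = {3, 11, 13, 14}
Region: only in B (not in A)
Elements: {3, 11, 14}

Elements only in B (not in A): {3, 11, 14}


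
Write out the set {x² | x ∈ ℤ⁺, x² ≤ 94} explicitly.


Checking each candidate:
Condition: positive perfect squares ≤ 94
Result = {1, 4, 9, 16, 25, 36, 49, 64, 81}

{1, 4, 9, 16, 25, 36, 49, 64, 81}


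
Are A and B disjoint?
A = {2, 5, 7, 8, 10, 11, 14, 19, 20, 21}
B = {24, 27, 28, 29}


Disjoint means A ∩ B = ∅.
A ∩ B = ∅
A ∩ B = ∅, so A and B are disjoint.

Yes, A and B are disjoint


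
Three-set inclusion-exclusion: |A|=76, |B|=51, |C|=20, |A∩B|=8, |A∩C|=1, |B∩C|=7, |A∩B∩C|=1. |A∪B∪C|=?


|A∪B∪C| = |A|+|B|+|C| - |A∩B|-|A∩C|-|B∩C| + |A∩B∩C|
= 76+51+20 - 8-1-7 + 1
= 147 - 16 + 1
= 132

|A ∪ B ∪ C| = 132


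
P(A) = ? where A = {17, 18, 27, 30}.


|A| = 4, so |P(A)| = 2^4 = 16
Enumerate subsets by cardinality (0 to 4):
∅, {17}, {18}, {27}, {30}, {17, 18}, {17, 27}, {17, 30}, {18, 27}, {18, 30}, {27, 30}, {17, 18, 27}, {17, 18, 30}, {17, 27, 30}, {18, 27, 30}, {17, 18, 27, 30}

P(A) has 16 subsets: ∅, {17}, {18}, {27}, {30}, {17, 18}, {17, 27}, {17, 30}, {18, 27}, {18, 30}, {27, 30}, {17, 18, 27}, {17, 18, 30}, {17, 27, 30}, {18, 27, 30}, {17, 18, 27, 30}


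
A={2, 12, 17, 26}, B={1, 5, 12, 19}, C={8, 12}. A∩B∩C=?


A ∩ B = {12}
(A ∩ B) ∩ C = {12}

A ∩ B ∩ C = {12}


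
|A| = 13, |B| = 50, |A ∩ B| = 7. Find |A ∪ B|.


|A ∪ B| = |A| + |B| - |A ∩ B|
= 13 + 50 - 7
= 56

|A ∪ B| = 56


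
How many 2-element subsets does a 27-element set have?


C(n,k) = n! / (k!(n-k)!)
C(27,2) = 27! / (2!25!)
= 351

C(27,2) = 351


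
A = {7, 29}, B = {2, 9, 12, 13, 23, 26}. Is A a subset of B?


A ⊆ B means every element of A is in B.
Elements in A not in B: {7, 29}
So A ⊄ B.

No, A ⊄ B


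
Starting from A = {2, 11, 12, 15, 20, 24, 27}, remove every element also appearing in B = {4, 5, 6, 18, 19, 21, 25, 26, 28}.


A \ B = elements in A but not in B
A = {2, 11, 12, 15, 20, 24, 27}
B = {4, 5, 6, 18, 19, 21, 25, 26, 28}
Remove from A any elements in B
A \ B = {2, 11, 12, 15, 20, 24, 27}

A \ B = {2, 11, 12, 15, 20, 24, 27}


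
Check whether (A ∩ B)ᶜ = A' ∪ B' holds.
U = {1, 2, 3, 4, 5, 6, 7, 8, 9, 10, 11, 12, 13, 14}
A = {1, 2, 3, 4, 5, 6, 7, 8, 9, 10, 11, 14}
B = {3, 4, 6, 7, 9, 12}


LHS: A ∩ B = {3, 4, 6, 7, 9}
(A ∩ B)' = U \ (A ∩ B) = {1, 2, 5, 8, 10, 11, 12, 13, 14}
A' = {12, 13}, B' = {1, 2, 5, 8, 10, 11, 13, 14}
Claimed RHS: A' ∪ B' = {1, 2, 5, 8, 10, 11, 12, 13, 14}
Identity is VALID: LHS = RHS = {1, 2, 5, 8, 10, 11, 12, 13, 14} ✓

Identity is valid. (A ∩ B)' = A' ∪ B' = {1, 2, 5, 8, 10, 11, 12, 13, 14}


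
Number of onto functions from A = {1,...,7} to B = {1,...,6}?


n = |A| = 7, k = |B| = 6. Surjections via inclusion-exclusion:
S(n,k) = Σ(-1)^i × C(k,i) × (k-i)^n, i=0 to k
i=0: (-1)^0×C(6,0)×6^7 = 279936
i=1: (-1)^1×C(6,1)×5^7 = -468750
i=2: (-1)^2×C(6,2)×4^7 = 245760
i=3: (-1)^3×C(6,3)×3^7 = -43740
i=4: (-1)^4×C(6,4)×2^7 = 1920
i=5: (-1)^5×C(6,5)×1^7 = -6
i=6: (-1)^6×C(6,6)×0^7 = 0
Total = 15120

Number of surjections = 15120


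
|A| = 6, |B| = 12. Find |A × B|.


|A × B| = |A| × |B|
= 6 × 12
= 72

|A × B| = 72


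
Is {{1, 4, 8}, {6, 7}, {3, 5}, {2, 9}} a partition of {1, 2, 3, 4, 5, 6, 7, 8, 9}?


A partition requires: (1) non-empty parts, (2) pairwise disjoint, (3) union = U
Parts: {1, 4, 8}, {6, 7}, {3, 5}, {2, 9}
Union of parts: {1, 2, 3, 4, 5, 6, 7, 8, 9}
U = {1, 2, 3, 4, 5, 6, 7, 8, 9}
All non-empty? True
Pairwise disjoint? True
Covers U? True

Yes, valid partition


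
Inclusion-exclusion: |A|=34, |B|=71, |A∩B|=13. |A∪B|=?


|A ∪ B| = |A| + |B| - |A ∩ B|
= 34 + 71 - 13
= 92

|A ∪ B| = 92


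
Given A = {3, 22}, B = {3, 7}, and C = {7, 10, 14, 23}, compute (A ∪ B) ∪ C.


A ∪ B = {3, 7, 22}
(A ∪ B) ∪ C = {3, 7, 10, 14, 22, 23}

A ∪ B ∪ C = {3, 7, 10, 14, 22, 23}


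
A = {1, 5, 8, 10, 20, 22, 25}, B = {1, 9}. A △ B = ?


A △ B = (A \ B) ∪ (B \ A) = elements in exactly one of A or B
A \ B = {5, 8, 10, 20, 22, 25}
B \ A = {9}
A △ B = {5, 8, 9, 10, 20, 22, 25}

A △ B = {5, 8, 9, 10, 20, 22, 25}


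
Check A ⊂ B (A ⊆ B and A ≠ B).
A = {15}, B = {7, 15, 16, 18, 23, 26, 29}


A ⊂ B requires: A ⊆ B AND A ≠ B.
A ⊆ B? Yes
A = B? No
A ⊂ B: Yes (A is a proper subset of B)

Yes, A ⊂ B


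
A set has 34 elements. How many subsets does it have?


Number of subsets = 2^n
= 2^34
= 17179869184

|P(A)| = 17179869184


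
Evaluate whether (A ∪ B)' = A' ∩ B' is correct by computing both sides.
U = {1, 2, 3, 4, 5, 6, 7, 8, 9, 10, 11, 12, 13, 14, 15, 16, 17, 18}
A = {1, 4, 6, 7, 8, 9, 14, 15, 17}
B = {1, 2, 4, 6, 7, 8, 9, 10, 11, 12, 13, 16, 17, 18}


LHS: A ∪ B = {1, 2, 4, 6, 7, 8, 9, 10, 11, 12, 13, 14, 15, 16, 17, 18}
(A ∪ B)' = U \ (A ∪ B) = {3, 5}
A' = {2, 3, 5, 10, 11, 12, 13, 16, 18}, B' = {3, 5, 14, 15}
Claimed RHS: A' ∩ B' = {3, 5}
Identity is VALID: LHS = RHS = {3, 5} ✓

Identity is valid. (A ∪ B)' = A' ∩ B' = {3, 5}


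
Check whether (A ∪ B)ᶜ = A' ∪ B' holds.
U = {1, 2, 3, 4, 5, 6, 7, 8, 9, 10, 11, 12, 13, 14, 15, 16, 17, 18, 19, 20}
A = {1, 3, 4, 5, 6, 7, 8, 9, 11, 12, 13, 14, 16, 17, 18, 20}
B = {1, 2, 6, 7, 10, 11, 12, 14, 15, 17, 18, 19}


LHS: A ∪ B = {1, 2, 3, 4, 5, 6, 7, 8, 9, 10, 11, 12, 13, 14, 15, 16, 17, 18, 19, 20}
(A ∪ B)' = U \ (A ∪ B) = ∅
A' = {2, 10, 15, 19}, B' = {3, 4, 5, 8, 9, 13, 16, 20}
Claimed RHS: A' ∪ B' = {2, 3, 4, 5, 8, 9, 10, 13, 15, 16, 19, 20}
Identity is INVALID: LHS = ∅ but the RHS claimed here equals {2, 3, 4, 5, 8, 9, 10, 13, 15, 16, 19, 20}. The correct form is (A ∪ B)' = A' ∩ B'.

Identity is invalid: (A ∪ B)' = ∅ but A' ∪ B' = {2, 3, 4, 5, 8, 9, 10, 13, 15, 16, 19, 20}. The correct De Morgan law is (A ∪ B)' = A' ∩ B'.


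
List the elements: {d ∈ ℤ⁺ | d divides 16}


Checking each candidate:
Condition: positive divisors of 16
Result = {1, 2, 4, 8, 16}

{1, 2, 4, 8, 16}


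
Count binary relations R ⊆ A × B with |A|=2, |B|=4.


A relation from A to B is any subset of A × B.
|A × B| = 2 × 4 = 8
# relations = 2^|A × B| = 2^8 = 256

Number of relations = 256


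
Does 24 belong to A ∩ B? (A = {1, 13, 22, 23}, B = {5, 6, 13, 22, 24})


A = {1, 13, 22, 23}, B = {5, 6, 13, 22, 24}
A ∩ B = elements in both A and B
A ∩ B = {13, 22}
Checking if 24 ∈ A ∩ B
24 is not in A ∩ B → False

24 ∉ A ∩ B


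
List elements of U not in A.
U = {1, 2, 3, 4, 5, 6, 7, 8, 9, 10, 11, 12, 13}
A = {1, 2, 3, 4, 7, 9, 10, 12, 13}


Aᶜ = U \ A = elements in U but not in A
U = {1, 2, 3, 4, 5, 6, 7, 8, 9, 10, 11, 12, 13}
A = {1, 2, 3, 4, 7, 9, 10, 12, 13}
Aᶜ = {5, 6, 8, 11}

Aᶜ = {5, 6, 8, 11}


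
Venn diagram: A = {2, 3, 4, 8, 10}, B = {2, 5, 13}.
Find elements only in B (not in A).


A = {2, 3, 4, 8, 10}
B = {2, 5, 13}
Region: only in B (not in A)
Elements: {5, 13}

Elements only in B (not in A): {5, 13}


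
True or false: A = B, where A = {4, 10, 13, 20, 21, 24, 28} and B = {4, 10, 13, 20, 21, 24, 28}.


Two sets are equal iff they have exactly the same elements.
A = {4, 10, 13, 20, 21, 24, 28}
B = {4, 10, 13, 20, 21, 24, 28}
Same elements → A = B

Yes, A = B


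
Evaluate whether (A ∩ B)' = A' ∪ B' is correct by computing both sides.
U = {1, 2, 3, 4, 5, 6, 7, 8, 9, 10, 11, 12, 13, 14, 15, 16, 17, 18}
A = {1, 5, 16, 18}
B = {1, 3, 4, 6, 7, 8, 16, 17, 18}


LHS: A ∩ B = {1, 16, 18}
(A ∩ B)' = U \ (A ∩ B) = {2, 3, 4, 5, 6, 7, 8, 9, 10, 11, 12, 13, 14, 15, 17}
A' = {2, 3, 4, 6, 7, 8, 9, 10, 11, 12, 13, 14, 15, 17}, B' = {2, 5, 9, 10, 11, 12, 13, 14, 15}
Claimed RHS: A' ∪ B' = {2, 3, 4, 5, 6, 7, 8, 9, 10, 11, 12, 13, 14, 15, 17}
Identity is VALID: LHS = RHS = {2, 3, 4, 5, 6, 7, 8, 9, 10, 11, 12, 13, 14, 15, 17} ✓

Identity is valid. (A ∩ B)' = A' ∪ B' = {2, 3, 4, 5, 6, 7, 8, 9, 10, 11, 12, 13, 14, 15, 17}


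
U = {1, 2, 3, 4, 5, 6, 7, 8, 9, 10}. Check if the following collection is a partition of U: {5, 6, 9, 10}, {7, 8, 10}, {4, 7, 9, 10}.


A partition requires: (1) non-empty parts, (2) pairwise disjoint, (3) union = U
Parts: {5, 6, 9, 10}, {7, 8, 10}, {4, 7, 9, 10}
Union of parts: {4, 5, 6, 7, 8, 9, 10}
U = {1, 2, 3, 4, 5, 6, 7, 8, 9, 10}
All non-empty? True
Pairwise disjoint? False
Covers U? False

No, not a valid partition


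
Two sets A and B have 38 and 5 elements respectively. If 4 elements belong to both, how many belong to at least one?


|A ∪ B| = |A| + |B| - |A ∩ B|
= 38 + 5 - 4
= 39

|A ∪ B| = 39


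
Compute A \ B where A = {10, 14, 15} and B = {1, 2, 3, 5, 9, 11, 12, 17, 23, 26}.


A \ B = elements in A but not in B
A = {10, 14, 15}
B = {1, 2, 3, 5, 9, 11, 12, 17, 23, 26}
Remove from A any elements in B
A \ B = {10, 14, 15}

A \ B = {10, 14, 15}


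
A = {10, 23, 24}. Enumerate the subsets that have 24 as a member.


A subset of A contains 24 iff the remaining 2 elements form any subset of A \ {24}.
Count: 2^(n-1) = 2^2 = 4
Subsets containing 24: {24}, {10, 24}, {23, 24}, {10, 23, 24}

Subsets containing 24 (4 total): {24}, {10, 24}, {23, 24}, {10, 23, 24}


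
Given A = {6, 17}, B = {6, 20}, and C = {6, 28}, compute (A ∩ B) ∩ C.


A ∩ B = {6}
(A ∩ B) ∩ C = {6}

A ∩ B ∩ C = {6}


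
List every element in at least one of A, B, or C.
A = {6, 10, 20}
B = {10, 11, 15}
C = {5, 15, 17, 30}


A ∪ B = {6, 10, 11, 15, 20}
(A ∪ B) ∪ C = {5, 6, 10, 11, 15, 17, 20, 30}

A ∪ B ∪ C = {5, 6, 10, 11, 15, 17, 20, 30}


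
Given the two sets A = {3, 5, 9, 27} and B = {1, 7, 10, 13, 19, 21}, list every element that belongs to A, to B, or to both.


A ∪ B = all elements in A or B (or both)
A = {3, 5, 9, 27}
B = {1, 7, 10, 13, 19, 21}
A ∪ B = {1, 3, 5, 7, 9, 10, 13, 19, 21, 27}

A ∪ B = {1, 3, 5, 7, 9, 10, 13, 19, 21, 27}


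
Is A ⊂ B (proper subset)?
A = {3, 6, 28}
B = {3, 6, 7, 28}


A ⊂ B requires: A ⊆ B AND A ≠ B.
A ⊆ B? Yes
A = B? No
A ⊂ B: Yes (A is a proper subset of B)

Yes, A ⊂ B


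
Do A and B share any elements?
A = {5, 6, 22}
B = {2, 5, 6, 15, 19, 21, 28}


Disjoint means A ∩ B = ∅.
A ∩ B = {5, 6}
A ∩ B ≠ ∅, so A and B are NOT disjoint.

Yes — A and B share the element(s) of A ∩ B = {5, 6}, so they are not disjoint


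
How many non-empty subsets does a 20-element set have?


Total subsets = 2^n = 2^20 = 1048576
Non-empty subsets exclude the empty set: 2^n - 1
= 1048576 - 1
= 1048575

Number of non-empty subsets = 1048575


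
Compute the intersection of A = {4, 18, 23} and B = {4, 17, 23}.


A ∩ B = elements in both A and B
A = {4, 18, 23}
B = {4, 17, 23}
A ∩ B = {4, 23}

A ∩ B = {4, 23}


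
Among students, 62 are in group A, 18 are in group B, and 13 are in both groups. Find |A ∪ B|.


|A ∪ B| = |A| + |B| - |A ∩ B|
= 62 + 18 - 13
= 67

|A ∪ B| = 67


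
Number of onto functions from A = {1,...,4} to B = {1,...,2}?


n = |A| = 4, k = |B| = 2. Surjections via inclusion-exclusion:
S(n,k) = Σ(-1)^i × C(k,i) × (k-i)^n, i=0 to k
i=0: (-1)^0×C(2,0)×2^4 = 16
i=1: (-1)^1×C(2,1)×1^4 = -2
i=2: (-1)^2×C(2,2)×0^4 = 0
Total = 14

Number of surjections = 14


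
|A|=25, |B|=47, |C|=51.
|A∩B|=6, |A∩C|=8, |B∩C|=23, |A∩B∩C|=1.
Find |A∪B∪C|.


|A∪B∪C| = |A|+|B|+|C| - |A∩B|-|A∩C|-|B∩C| + |A∩B∩C|
= 25+47+51 - 6-8-23 + 1
= 123 - 37 + 1
= 87

|A ∪ B ∪ C| = 87


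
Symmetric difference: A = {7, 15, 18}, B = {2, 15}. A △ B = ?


A △ B = (A \ B) ∪ (B \ A) = elements in exactly one of A or B
A \ B = {7, 18}
B \ A = {2}
A △ B = {2, 7, 18}

A △ B = {2, 7, 18}


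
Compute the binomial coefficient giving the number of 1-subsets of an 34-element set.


C(n,k) = n! / (k!(n-k)!)
C(34,1) = 34! / (1!33!)
= 34

C(34,1) = 34


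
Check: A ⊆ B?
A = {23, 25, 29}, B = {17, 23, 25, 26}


A ⊆ B means every element of A is in B.
Elements in A not in B: {29}
So A ⊄ B.

No, A ⊄ B


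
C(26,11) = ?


C(n,k) = n! / (k!(n-k)!)
C(26,11) = 26! / (11!15!)
= 7726160

C(26,11) = 7726160


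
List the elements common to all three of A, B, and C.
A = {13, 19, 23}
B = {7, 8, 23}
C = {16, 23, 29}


A ∩ B = {23}
(A ∩ B) ∩ C = {23}

A ∩ B ∩ C = {23}


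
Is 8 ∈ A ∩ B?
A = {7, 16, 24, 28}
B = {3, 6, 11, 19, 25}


A = {7, 16, 24, 28}, B = {3, 6, 11, 19, 25}
A ∩ B = elements in both A and B
A ∩ B = ∅
Checking if 8 ∈ A ∩ B
8 is not in A ∩ B → False

8 ∉ A ∩ B


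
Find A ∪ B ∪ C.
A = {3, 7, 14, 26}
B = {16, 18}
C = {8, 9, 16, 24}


A ∪ B = {3, 7, 14, 16, 18, 26}
(A ∪ B) ∪ C = {3, 7, 8, 9, 14, 16, 18, 24, 26}

A ∪ B ∪ C = {3, 7, 8, 9, 14, 16, 18, 24, 26}


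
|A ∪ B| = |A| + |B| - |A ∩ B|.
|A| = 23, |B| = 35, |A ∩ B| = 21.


|A ∪ B| = |A| + |B| - |A ∩ B|
= 23 + 35 - 21
= 37

|A ∪ B| = 37


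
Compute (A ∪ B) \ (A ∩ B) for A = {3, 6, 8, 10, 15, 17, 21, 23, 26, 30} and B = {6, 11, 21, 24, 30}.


A △ B = (A \ B) ∪ (B \ A) = elements in exactly one of A or B
A \ B = {3, 8, 10, 15, 17, 23, 26}
B \ A = {11, 24}
A △ B = {3, 8, 10, 11, 15, 17, 23, 24, 26}

A △ B = {3, 8, 10, 11, 15, 17, 23, 24, 26}


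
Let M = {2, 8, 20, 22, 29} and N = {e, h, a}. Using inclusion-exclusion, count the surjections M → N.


n = |M| = 5, k = |N| = 3. Surjections via inclusion-exclusion:
S(n,k) = Σ(-1)^i × C(k,i) × (k-i)^n, i=0 to k
i=0: (-1)^0×C(3,0)×3^5 = 243
i=1: (-1)^1×C(3,1)×2^5 = -96
i=2: (-1)^2×C(3,2)×1^5 = 3
i=3: (-1)^3×C(3,3)×0^5 = 0
Total = 150

Number of surjections = 150


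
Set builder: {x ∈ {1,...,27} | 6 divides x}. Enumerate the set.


Checking each candidate:
Condition: multiples of 6 in {1,...,27}
Result = {6, 12, 18, 24}

{6, 12, 18, 24}


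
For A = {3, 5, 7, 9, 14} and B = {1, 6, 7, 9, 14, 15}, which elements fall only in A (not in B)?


A = {3, 5, 7, 9, 14}
B = {1, 6, 7, 9, 14, 15}
Region: only in A (not in B)
Elements: {3, 5}

Elements only in A (not in B): {3, 5}


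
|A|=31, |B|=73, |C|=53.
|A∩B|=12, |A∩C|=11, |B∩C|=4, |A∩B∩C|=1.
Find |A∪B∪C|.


|A∪B∪C| = |A|+|B|+|C| - |A∩B|-|A∩C|-|B∩C| + |A∩B∩C|
= 31+73+53 - 12-11-4 + 1
= 157 - 27 + 1
= 131

|A ∪ B ∪ C| = 131


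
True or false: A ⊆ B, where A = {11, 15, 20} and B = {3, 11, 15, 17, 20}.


A ⊆ B means every element of A is in B.
All elements of A are in B.
So A ⊆ B.

Yes, A ⊆ B


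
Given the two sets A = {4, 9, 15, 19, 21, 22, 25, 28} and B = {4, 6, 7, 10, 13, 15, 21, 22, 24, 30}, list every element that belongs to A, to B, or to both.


A ∪ B = all elements in A or B (or both)
A = {4, 9, 15, 19, 21, 22, 25, 28}
B = {4, 6, 7, 10, 13, 15, 21, 22, 24, 30}
A ∪ B = {4, 6, 7, 9, 10, 13, 15, 19, 21, 22, 24, 25, 28, 30}

A ∪ B = {4, 6, 7, 9, 10, 13, 15, 19, 21, 22, 24, 25, 28, 30}


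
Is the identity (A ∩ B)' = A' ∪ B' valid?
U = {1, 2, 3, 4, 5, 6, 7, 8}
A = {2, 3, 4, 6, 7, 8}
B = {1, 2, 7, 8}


LHS: A ∩ B = {2, 7, 8}
(A ∩ B)' = U \ (A ∩ B) = {1, 3, 4, 5, 6}
A' = {1, 5}, B' = {3, 4, 5, 6}
Claimed RHS: A' ∪ B' = {1, 3, 4, 5, 6}
Identity is VALID: LHS = RHS = {1, 3, 4, 5, 6} ✓

Identity is valid. (A ∩ B)' = A' ∪ B' = {1, 3, 4, 5, 6}
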